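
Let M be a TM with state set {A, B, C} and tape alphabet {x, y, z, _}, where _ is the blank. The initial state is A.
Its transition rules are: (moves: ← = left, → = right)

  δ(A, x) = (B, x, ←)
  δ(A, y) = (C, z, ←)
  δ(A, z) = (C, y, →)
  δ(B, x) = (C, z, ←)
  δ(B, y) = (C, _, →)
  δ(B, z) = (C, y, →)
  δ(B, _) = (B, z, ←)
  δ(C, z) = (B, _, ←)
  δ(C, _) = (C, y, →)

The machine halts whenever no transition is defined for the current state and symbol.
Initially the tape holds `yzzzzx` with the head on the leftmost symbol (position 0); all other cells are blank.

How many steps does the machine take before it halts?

A | _[y]zzzzx   read y → write z, move ←, go to C
C | [_]zzzzzx   read _ → write y, move →, go to C
C | y[z]zzzzx   read z → write _, move ←, go to B
B | [y]_zzzzx   read y → write _, move →, go to C
C | _[_]zzzzx   read _ → write y, move →, go to C
C | _y[z]zzzx   read z → write _, move ←, go to B
B | _[y]_zzzx   read y → write _, move →, go to C
C | __[_]zzzx   read _ → write y, move →, go to C
C | __y[z]zzx   read z → write _, move ←, go to B
B | __[y]_zzx   read y → write _, move →, go to C
C | ___[_]zzx   read _ → write y, move →, go to C
C | ___y[z]zx   read z → write _, move ←, go to B
B | ___[y]_zx   read y → write _, move →, go to C
C | ____[_]zx   read _ → write y, move →, go to C
C | ____y[z]x   read z → write _, move ←, go to B
B | ____[y]_x   read y → write _, move →, go to C
C | _____[_]x   read _ → write y, move →, go to C
C | _____y[x]
M halts after 17 transitions.

17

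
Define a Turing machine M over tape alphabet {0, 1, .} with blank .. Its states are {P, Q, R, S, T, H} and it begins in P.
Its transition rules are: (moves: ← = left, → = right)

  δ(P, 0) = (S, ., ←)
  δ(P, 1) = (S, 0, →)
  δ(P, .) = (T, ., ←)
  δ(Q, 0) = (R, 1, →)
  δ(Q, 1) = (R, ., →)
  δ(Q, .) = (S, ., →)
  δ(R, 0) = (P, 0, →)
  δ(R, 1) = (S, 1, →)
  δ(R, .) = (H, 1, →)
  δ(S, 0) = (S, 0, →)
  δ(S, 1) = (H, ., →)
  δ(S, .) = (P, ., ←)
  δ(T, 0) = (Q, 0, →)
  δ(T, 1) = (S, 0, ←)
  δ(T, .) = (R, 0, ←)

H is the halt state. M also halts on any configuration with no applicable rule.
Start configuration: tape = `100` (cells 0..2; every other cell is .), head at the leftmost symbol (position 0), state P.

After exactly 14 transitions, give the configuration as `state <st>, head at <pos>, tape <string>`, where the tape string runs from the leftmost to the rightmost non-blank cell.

state R, head at -4, tape 0

P | ....[1]00.   read 1 → write 0, move →, go to S
S | ....0[0]0.   read 0 → write 0, move →, go to S
S | ....00[0].   read 0 → write 0, move →, go to S
S | ....000[.]   read . → write ., move ←, go to P
P | ....00[0].   read 0 → write ., move ←, go to S
S | ....0[0]..   read 0 → write 0, move →, go to S
S | ....00[.].   read . → write ., move ←, go to P
P | ....0[0]..   read 0 → write ., move ←, go to S
S | ....[0]...   read 0 → write 0, move →, go to S
S | ....0[.]..   read . → write ., move ←, go to P
P | ....[0]...   read 0 → write ., move ←, go to S
S | ...[.]....   read . → write ., move ←, go to P
P | ..[.].....   read . → write ., move ←, go to T
T | .[.]......   read . → write 0, move ←, go to R
R | [.]0......
After 14 steps: state R, head at -4, tape 0.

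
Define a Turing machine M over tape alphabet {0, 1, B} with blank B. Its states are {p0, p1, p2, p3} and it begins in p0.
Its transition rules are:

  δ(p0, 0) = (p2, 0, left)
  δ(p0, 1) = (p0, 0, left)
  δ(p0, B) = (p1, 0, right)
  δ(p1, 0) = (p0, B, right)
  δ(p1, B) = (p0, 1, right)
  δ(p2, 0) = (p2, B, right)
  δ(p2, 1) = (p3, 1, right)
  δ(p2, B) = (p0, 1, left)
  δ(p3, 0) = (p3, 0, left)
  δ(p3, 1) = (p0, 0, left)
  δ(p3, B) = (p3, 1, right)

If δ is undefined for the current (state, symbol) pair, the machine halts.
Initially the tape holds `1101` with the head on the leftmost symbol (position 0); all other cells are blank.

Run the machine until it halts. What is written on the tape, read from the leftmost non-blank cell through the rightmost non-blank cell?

010101

p0 | BB[1]101   read 1 → write 0, move left, go to p0
p0 | B[B]0101   read B → write 0, move right, go to p1
p1 | B0[0]101   read 0 → write B, move right, go to p0
p0 | B0B[1]01   read 1 → write 0, move left, go to p0
p0 | B0[B]001   read B → write 0, move right, go to p1
p1 | B00[0]01   read 0 → write B, move right, go to p0
p0 | B00B[0]1   read 0 → write 0, move left, go to p2
p2 | B00[B]01   read B → write 1, move left, go to p0
p0 | B0[0]101   read 0 → write 0, move left, go to p2
p2 | B[0]0101   read 0 → write B, move right, go to p2
p2 | BB[0]101   read 0 → write B, move right, go to p2
p2 | BBB[1]01   read 1 → write 1, move right, go to p3
p3 | BBB1[0]1   read 0 → write 0, move left, go to p3
p3 | BBB[1]01   read 1 → write 0, move left, go to p0
p0 | BB[B]001   read B → write 0, move right, go to p1
p1 | BB0[0]01   read 0 → write B, move right, go to p0
p0 | BB0B[0]1   read 0 → write 0, move left, go to p2
p2 | BB0[B]01   read B → write 1, move left, go to p0
p0 | BB[0]101   read 0 → write 0, move left, go to p2
p2 | B[B]0101   read B → write 1, move left, go to p0
p0 | [B]10101   read B → write 0, move right, go to p1
p1 | 0[1]0101
The non-blank tape span at halt is 010101.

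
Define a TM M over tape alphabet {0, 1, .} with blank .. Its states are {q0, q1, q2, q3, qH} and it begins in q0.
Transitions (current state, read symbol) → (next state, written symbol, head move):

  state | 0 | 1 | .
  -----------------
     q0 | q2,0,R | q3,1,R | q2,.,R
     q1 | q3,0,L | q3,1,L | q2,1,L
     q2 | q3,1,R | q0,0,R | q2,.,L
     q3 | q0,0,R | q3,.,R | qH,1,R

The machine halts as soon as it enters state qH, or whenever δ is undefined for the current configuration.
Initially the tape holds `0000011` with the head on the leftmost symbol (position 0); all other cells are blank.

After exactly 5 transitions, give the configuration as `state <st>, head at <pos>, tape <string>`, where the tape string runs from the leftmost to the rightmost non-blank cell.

q0 | [0]000011   read 0 → write 0, move R, go to q2
q2 | 0[0]00011   read 0 → write 1, move R, go to q3
q3 | 01[0]0011   read 0 → write 0, move R, go to q0
q0 | 010[0]011   read 0 → write 0, move R, go to q2
q2 | 0100[0]11   read 0 → write 1, move R, go to q3
q3 | 01001[1]1
After 5 steps: state q3, head at 5, tape 0100111.

state q3, head at 5, tape 0100111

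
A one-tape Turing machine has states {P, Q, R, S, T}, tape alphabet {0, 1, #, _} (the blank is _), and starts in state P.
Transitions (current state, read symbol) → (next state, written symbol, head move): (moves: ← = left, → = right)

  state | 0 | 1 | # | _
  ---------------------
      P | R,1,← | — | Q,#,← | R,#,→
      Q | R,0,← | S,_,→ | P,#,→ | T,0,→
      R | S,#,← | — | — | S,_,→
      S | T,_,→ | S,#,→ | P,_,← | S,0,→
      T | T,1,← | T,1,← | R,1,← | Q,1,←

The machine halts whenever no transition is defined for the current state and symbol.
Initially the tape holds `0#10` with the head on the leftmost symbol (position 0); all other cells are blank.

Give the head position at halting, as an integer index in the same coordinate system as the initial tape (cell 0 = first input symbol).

-2

P | ___[0]#10_   read 0 → write 1, move ←, go to R
R | __[_]1#10_   read _ → write _, move →, go to S
S | ___[1]#10_   read 1 → write #, move →, go to S
S | ___#[#]10_   read # → write _, move ←, go to P
P | ___[#]_10_   read # → write #, move ←, go to Q
Q | __[_]#_10_   read _ → write 0, move →, go to T
T | __0[#]_10_   read # → write 1, move ←, go to R
R | __[0]1_10_   read 0 → write #, move ←, go to S
S | _[_]#1_10_   read _ → write 0, move →, go to S
S | _0[#]1_10_   read # → write _, move ←, go to P
P | _[0]_1_10_   read 0 → write 1, move ←, go to R
R | [_]1_1_10_   read _ → write _, move →, go to S
S | _[1]_1_10_   read 1 → write #, move →, go to S
S | _#[_]1_10_   read _ → write 0, move →, go to S
S | _#0[1]_10_   read 1 → write #, move →, go to S
S | _#0#[_]10_   read _ → write 0, move →, go to S
S | _#0#0[1]0_   read 1 → write #, move →, go to S
S | _#0#0#[0]_   read 0 → write _, move →, go to T
T | _#0#0#_[_]   read _ → write 1, move ←, go to Q
Q | _#0#0#[_]1   read _ → write 0, move →, go to T
T | _#0#0#0[1]   read 1 → write 1, move ←, go to T
T | _#0#0#[0]1   read 0 → write 1, move ←, go to T
T | _#0#0[#]11   read # → write 1, move ←, go to R
R | _#0#[0]111   read 0 → write #, move ←, go to S
S | _#0[#]#111   read # → write _, move ←, go to P
P | _#[0]_#111   read 0 → write 1, move ←, go to R
R | _[#]1_#111
At halt the head is at cell -2.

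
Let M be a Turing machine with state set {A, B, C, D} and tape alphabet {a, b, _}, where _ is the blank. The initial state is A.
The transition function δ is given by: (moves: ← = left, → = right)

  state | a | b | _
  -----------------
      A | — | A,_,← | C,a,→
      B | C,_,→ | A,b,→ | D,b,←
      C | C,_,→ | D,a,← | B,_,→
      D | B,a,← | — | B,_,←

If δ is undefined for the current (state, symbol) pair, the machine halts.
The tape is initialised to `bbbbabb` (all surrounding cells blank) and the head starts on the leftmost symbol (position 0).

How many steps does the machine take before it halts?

A | _[b]bbbabb   read b → write _, move ←, go to A
A | [_]_bbbabb   read _ → write a, move →, go to C
C | a[_]bbbabb   read _ → write _, move →, go to B
B | a_[b]bbabb   read b → write b, move →, go to A
A | a_b[b]babb   read b → write _, move ←, go to A
A | a_[b]_babb   read b → write _, move ←, go to A
A | a[_]__babb   read _ → write a, move →, go to C
C | aa[_]_babb   read _ → write _, move →, go to B
B | aa_[_]babb   read _ → write b, move ←, go to D
D | aa[_]bbabb   read _ → write _, move ←, go to B
B | a[a]_bbabb   read a → write _, move →, go to C
C | a_[_]bbabb   read _ → write _, move →, go to B
B | a__[b]babb   read b → write b, move →, go to A
A | a__b[b]abb   read b → write _, move ←, go to A
A | a__[b]_abb   read b → write _, move ←, go to A
A | a_[_]__abb   read _ → write a, move →, go to C
C | a_a[_]_abb   read _ → write _, move →, go to B
B | a_a_[_]abb   read _ → write b, move ←, go to D
D | a_a[_]babb   read _ → write _, move ←, go to B
B | a_[a]_babb   read a → write _, move →, go to C
C | a__[_]babb   read _ → write _, move →, go to B
B | a___[b]abb   read b → write b, move →, go to A
A | a___b[a]bb
M halts after 22 transitions.

22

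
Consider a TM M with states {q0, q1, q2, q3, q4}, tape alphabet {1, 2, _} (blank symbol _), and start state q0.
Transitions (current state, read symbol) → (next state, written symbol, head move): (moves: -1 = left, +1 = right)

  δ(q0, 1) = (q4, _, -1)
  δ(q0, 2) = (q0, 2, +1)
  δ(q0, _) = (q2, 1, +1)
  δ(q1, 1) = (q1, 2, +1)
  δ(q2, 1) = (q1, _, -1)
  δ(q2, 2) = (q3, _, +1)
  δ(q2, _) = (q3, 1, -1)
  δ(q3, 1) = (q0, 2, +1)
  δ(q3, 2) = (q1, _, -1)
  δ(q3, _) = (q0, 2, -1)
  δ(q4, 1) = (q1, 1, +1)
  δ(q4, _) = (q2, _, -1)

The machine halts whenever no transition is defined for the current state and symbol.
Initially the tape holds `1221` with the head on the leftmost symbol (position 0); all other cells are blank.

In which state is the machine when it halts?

q0 | ____[1]221   read 1 → write _, move -1, go to q4
q4 | ___[_]_221   read _ → write _, move -1, go to q2
q2 | __[_]__221   read _ → write 1, move -1, go to q3
q3 | _[_]1__221   read _ → write 2, move -1, go to q0
q0 | [_]21__221   read _ → write 1, move +1, go to q2
q2 | 1[2]1__221   read 2 → write _, move +1, go to q3
q3 | 1_[1]__221   read 1 → write 2, move +1, go to q0
q0 | 1_2[_]_221   read _ → write 1, move +1, go to q2
q2 | 1_21[_]221   read _ → write 1, move -1, go to q3
q3 | 1_2[1]1221   read 1 → write 2, move +1, go to q0
q0 | 1_22[1]221   read 1 → write _, move -1, go to q4
q4 | 1_2[2]_221
No transition is defined for (q4, 2); M halts in state q4.

q4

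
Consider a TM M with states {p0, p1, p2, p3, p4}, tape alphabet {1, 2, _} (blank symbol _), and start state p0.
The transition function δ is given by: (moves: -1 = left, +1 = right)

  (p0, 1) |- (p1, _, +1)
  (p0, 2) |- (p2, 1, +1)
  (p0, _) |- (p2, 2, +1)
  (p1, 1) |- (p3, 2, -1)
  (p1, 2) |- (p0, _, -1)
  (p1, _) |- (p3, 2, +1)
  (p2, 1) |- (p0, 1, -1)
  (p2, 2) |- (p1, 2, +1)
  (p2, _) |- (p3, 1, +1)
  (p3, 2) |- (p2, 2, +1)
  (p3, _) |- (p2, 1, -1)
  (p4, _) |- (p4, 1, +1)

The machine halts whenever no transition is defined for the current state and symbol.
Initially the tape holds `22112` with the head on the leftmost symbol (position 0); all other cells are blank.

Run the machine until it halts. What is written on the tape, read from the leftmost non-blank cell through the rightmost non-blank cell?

122111

state=p0 head=0 tape=[2]2112_   (p0,2)→(p2,1,+1)
state=p2 head=1 tape=1[2]112_   (p2,2)→(p1,2,+1)
state=p1 head=2 tape=12[1]12_   (p1,1)→(p3,2,-1)
state=p3 head=1 tape=1[2]212_   (p3,2)→(p2,2,+1)
state=p2 head=2 tape=12[2]12_   (p2,2)→(p1,2,+1)
state=p1 head=3 tape=122[1]2_   (p1,1)→(p3,2,-1)
state=p3 head=2 tape=12[2]22_   (p3,2)→(p2,2,+1)
state=p2 head=3 tape=122[2]2_   (p2,2)→(p1,2,+1)
state=p1 head=4 tape=1222[2]_   (p1,2)→(p0,_,-1)
state=p0 head=3 tape=122[2]__   (p0,2)→(p2,1,+1)
state=p2 head=4 tape=1221[_]_   (p2,_)→(p3,1,+1)
state=p3 head=5 tape=12211[_]   (p3,_)→(p2,1,-1)
state=p2 head=4 tape=1221[1]1   (p2,1)→(p0,1,-1)
state=p0 head=3 tape=122[1]11   (p0,1)→(p1,_,+1)
state=p1 head=4 tape=122_[1]1   (p1,1)→(p3,2,-1)
state=p3 head=3 tape=122[_]21   (p3,_)→(p2,1,-1)
state=p2 head=2 tape=12[2]121   (p2,2)→(p1,2,+1)
state=p1 head=3 tape=122[1]21   (p1,1)→(p3,2,-1)
state=p3 head=2 tape=12[2]221   (p3,2)→(p2,2,+1)
state=p2 head=3 tape=122[2]21   (p2,2)→(p1,2,+1)
state=p1 head=4 tape=1222[2]1   (p1,2)→(p0,_,-1)
state=p0 head=3 tape=122[2]_1   (p0,2)→(p2,1,+1)
state=p2 head=4 tape=1221[_]1   (p2,_)→(p3,1,+1)
state=p3 head=5 tape=12211[1]
The non-blank tape span at halt is 122111.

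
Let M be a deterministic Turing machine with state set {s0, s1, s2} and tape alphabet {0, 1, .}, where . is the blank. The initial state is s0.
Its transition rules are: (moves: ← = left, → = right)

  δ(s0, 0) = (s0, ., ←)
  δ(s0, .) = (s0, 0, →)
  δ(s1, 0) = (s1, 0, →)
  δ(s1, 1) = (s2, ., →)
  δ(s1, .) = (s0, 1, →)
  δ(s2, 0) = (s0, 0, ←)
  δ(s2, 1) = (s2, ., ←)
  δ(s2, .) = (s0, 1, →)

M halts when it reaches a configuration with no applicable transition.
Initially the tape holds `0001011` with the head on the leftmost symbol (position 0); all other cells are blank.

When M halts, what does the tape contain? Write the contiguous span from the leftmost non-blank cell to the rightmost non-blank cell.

0000001011

s0 | ...[0]001011   read 0 → write ., move ←, go to s0
s0 | ..[.].001011   read . → write 0, move →, go to s0
s0 | ..0[.]001011   read . → write 0, move →, go to s0
s0 | ..00[0]01011   read 0 → write ., move ←, go to s0
s0 | ..0[0].01011   read 0 → write ., move ←, go to s0
s0 | ..[0]..01011   read 0 → write ., move ←, go to s0
s0 | .[.]...01011   read . → write 0, move →, go to s0
s0 | .0[.]..01011   read . → write 0, move →, go to s0
s0 | .00[.].01011   read . → write 0, move →, go to s0
s0 | .000[.]01011   read . → write 0, move →, go to s0
s0 | .0000[0]1011   read 0 → write ., move ←, go to s0
s0 | .000[0].1011   read 0 → write ., move ←, go to s0
s0 | .00[0]..1011   read 0 → write ., move ←, go to s0
s0 | .0[0]...1011   read 0 → write ., move ←, go to s0
s0 | .[0]....1011   read 0 → write ., move ←, go to s0
s0 | [.].....1011   read . → write 0, move →, go to s0
s0 | 0[.]....1011   read . → write 0, move →, go to s0
s0 | 00[.]...1011   read . → write 0, move →, go to s0
s0 | 000[.]..1011   read . → write 0, move →, go to s0
s0 | 0000[.].1011   read . → write 0, move →, go to s0
s0 | 00000[.]1011   read . → write 0, move →, go to s0
s0 | 000000[1]011
The non-blank tape span at halt is 0000001011.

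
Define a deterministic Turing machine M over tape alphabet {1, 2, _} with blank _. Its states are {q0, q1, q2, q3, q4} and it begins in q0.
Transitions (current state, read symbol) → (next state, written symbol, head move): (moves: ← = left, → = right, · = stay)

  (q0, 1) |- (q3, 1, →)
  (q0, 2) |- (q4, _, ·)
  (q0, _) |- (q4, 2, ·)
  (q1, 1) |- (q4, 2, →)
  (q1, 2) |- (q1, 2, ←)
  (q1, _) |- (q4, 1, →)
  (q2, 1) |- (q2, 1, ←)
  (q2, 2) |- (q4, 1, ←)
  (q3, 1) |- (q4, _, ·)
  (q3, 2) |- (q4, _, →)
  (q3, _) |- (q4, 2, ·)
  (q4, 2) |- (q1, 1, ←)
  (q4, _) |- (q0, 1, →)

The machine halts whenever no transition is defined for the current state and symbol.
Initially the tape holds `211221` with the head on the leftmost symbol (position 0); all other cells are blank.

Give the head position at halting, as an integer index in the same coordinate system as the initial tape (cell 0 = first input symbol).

6

state=q0 head=0 tape=[2]11221_   (q0,2)→(q4,_,·)
state=q4 head=0 tape=[_]11221_   (q4,_)→(q0,1,→)
state=q0 head=1 tape=1[1]1221_   (q0,1)→(q3,1,→)
state=q3 head=2 tape=11[1]221_   (q3,1)→(q4,_,·)
state=q4 head=2 tape=11[_]221_   (q4,_)→(q0,1,→)
state=q0 head=3 tape=111[2]21_   (q0,2)→(q4,_,·)
state=q4 head=3 tape=111[_]21_   (q4,_)→(q0,1,→)
state=q0 head=4 tape=1111[2]1_   (q0,2)→(q4,_,·)
state=q4 head=4 tape=1111[_]1_   (q4,_)→(q0,1,→)
state=q0 head=5 tape=11111[1]_   (q0,1)→(q3,1,→)
state=q3 head=6 tape=111111[_]   (q3,_)→(q4,2,·)
state=q4 head=6 tape=111111[2]   (q4,2)→(q1,1,←)
state=q1 head=5 tape=11111[1]1   (q1,1)→(q4,2,→)
state=q4 head=6 tape=111112[1]
At halt the head is at cell 6.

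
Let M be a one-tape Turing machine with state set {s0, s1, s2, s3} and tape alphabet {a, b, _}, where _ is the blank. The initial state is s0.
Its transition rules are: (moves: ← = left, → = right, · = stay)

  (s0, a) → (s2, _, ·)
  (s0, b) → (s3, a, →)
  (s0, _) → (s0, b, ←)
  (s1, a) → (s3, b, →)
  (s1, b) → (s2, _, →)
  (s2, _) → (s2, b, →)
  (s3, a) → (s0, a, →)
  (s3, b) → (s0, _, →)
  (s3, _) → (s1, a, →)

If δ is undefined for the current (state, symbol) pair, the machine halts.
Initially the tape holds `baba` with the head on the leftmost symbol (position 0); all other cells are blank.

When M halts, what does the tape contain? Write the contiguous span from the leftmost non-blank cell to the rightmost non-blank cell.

aaabb

s0 | [b]aba_   read b → write a, move →, go to s3
s3 | a[a]ba_   read a → write a, move →, go to s0
s0 | aa[b]a_   read b → write a, move →, go to s3
s3 | aaa[a]_   read a → write a, move →, go to s0
s0 | aaaa[_]   read _ → write b, move ←, go to s0
s0 | aaa[a]b   read a → write _, move ·, go to s2
s2 | aaa[_]b   read _ → write b, move →, go to s2
s2 | aaab[b]
The non-blank tape span at halt is aaabb.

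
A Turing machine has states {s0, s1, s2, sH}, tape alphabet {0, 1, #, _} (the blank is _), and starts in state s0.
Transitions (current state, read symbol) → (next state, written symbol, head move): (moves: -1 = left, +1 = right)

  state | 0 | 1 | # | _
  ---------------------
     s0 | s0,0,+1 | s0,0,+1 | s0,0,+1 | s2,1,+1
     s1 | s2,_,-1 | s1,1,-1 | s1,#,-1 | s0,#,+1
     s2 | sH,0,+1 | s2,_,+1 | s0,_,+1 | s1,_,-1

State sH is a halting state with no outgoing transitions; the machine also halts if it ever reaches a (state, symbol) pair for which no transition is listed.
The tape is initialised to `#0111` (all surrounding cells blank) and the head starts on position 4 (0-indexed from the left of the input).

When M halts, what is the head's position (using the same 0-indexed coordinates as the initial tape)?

6

state=s0 head=4 tape=#011[1]____   (s0,1)→(s0,0,+1)
state=s0 head=5 tape=#0110[_]___   (s0,_)→(s2,1,+1)
state=s2 head=6 tape=#01101[_]__   (s2,_)→(s1,_,-1)
state=s1 head=5 tape=#0110[1]___   (s1,1)→(s1,1,-1)
state=s1 head=4 tape=#011[0]1___   (s1,0)→(s2,_,-1)
state=s2 head=3 tape=#01[1]_1___   (s2,1)→(s2,_,+1)
state=s2 head=4 tape=#01_[_]1___   (s2,_)→(s1,_,-1)
state=s1 head=3 tape=#01[_]_1___   (s1,_)→(s0,#,+1)
state=s0 head=4 tape=#01#[_]1___   (s0,_)→(s2,1,+1)
state=s2 head=5 tape=#01#1[1]___   (s2,1)→(s2,_,+1)
state=s2 head=6 tape=#01#1_[_]__   (s2,_)→(s1,_,-1)
state=s1 head=5 tape=#01#1[_]___   (s1,_)→(s0,#,+1)
state=s0 head=6 tape=#01#1#[_]__   (s0,_)→(s2,1,+1)
state=s2 head=7 tape=#01#1#1[_]_   (s2,_)→(s1,_,-1)
state=s1 head=6 tape=#01#1#[1]__   (s1,1)→(s1,1,-1)
state=s1 head=5 tape=#01#1[#]1__   (s1,#)→(s1,#,-1)
state=s1 head=4 tape=#01#[1]#1__   (s1,1)→(s1,1,-1)
state=s1 head=3 tape=#01[#]1#1__   (s1,#)→(s1,#,-1)
state=s1 head=2 tape=#0[1]#1#1__   (s1,1)→(s1,1,-1)
state=s1 head=1 tape=#[0]1#1#1__   (s1,0)→(s2,_,-1)
state=s2 head=0 tape=[#]_1#1#1__   (s2,#)→(s0,_,+1)
state=s0 head=1 tape=_[_]1#1#1__   (s0,_)→(s2,1,+1)
state=s2 head=2 tape=_1[1]#1#1__   (s2,1)→(s2,_,+1)
state=s2 head=3 tape=_1_[#]1#1__   (s2,#)→(s0,_,+1)
state=s0 head=4 tape=_1__[1]#1__   (s0,1)→(s0,0,+1)
state=s0 head=5 tape=_1__0[#]1__   (s0,#)→(s0,0,+1)
state=s0 head=6 tape=_1__00[1]__   (s0,1)→(s0,0,+1)
state=s0 head=7 tape=_1__000[_]_   (s0,_)→(s2,1,+1)
state=s2 head=8 tape=_1__0001[_]   (s2,_)→(s1,_,-1)
state=s1 head=7 tape=_1__000[1]_   (s1,1)→(s1,1,-1)
state=s1 head=6 tape=_1__00[0]1_   (s1,0)→(s2,_,-1)
state=s2 head=5 tape=_1__0[0]_1_   (s2,0)→(sH,0,+1)
state=sH head=6 tape=_1__00[_]1_
At halt the head is at cell 6.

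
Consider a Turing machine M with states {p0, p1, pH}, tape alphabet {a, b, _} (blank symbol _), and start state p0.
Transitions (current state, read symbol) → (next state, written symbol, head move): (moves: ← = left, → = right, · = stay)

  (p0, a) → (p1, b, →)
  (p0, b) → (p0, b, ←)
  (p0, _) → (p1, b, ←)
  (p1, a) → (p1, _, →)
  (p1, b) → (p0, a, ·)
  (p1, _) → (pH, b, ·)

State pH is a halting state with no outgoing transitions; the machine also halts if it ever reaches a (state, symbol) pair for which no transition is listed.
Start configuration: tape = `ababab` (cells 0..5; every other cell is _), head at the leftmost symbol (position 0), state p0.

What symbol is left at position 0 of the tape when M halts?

b

p0 | [a]babab_   read a → write b, move →, go to p1
p1 | b[b]abab_   read b → write a, move ·, go to p0
p0 | b[a]abab_   read a → write b, move →, go to p1
p1 | bb[a]bab_   read a → write _, move →, go to p1
p1 | bb_[b]ab_   read b → write a, move ·, go to p0
p0 | bb_[a]ab_   read a → write b, move →, go to p1
p1 | bb_b[a]b_   read a → write _, move →, go to p1
p1 | bb_b_[b]_   read b → write a, move ·, go to p0
p0 | bb_b_[a]_   read a → write b, move →, go to p1
p1 | bb_b_b[_]   read _ → write b, move ·, go to pH
pH | bb_b_b[b]
Cell 0 holds b when M halts.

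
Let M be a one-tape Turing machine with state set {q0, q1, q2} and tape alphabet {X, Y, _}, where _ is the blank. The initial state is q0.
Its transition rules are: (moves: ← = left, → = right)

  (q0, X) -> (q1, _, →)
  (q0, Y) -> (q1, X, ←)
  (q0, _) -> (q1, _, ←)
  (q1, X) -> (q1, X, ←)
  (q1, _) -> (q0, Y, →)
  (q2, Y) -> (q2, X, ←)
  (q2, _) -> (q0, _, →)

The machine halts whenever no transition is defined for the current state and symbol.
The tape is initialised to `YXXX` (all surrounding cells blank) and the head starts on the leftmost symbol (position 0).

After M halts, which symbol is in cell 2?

Y

state=q0 head=0 tape=_[Y]XXX__   (q0,Y)→(q1,X,←)
state=q1 head=-1 tape=[_]XXXX__   (q1,_)→(q0,Y,→)
state=q0 head=0 tape=Y[X]XXX__   (q0,X)→(q1,_,→)
state=q1 head=1 tape=Y_[X]XX__   (q1,X)→(q1,X,←)
state=q1 head=0 tape=Y[_]XXX__   (q1,_)→(q0,Y,→)
state=q0 head=1 tape=YY[X]XX__   (q0,X)→(q1,_,→)
state=q1 head=2 tape=YY_[X]X__   (q1,X)→(q1,X,←)
state=q1 head=1 tape=YY[_]XX__   (q1,_)→(q0,Y,→)
state=q0 head=2 tape=YYY[X]X__   (q0,X)→(q1,_,→)
state=q1 head=3 tape=YYY_[X]__   (q1,X)→(q1,X,←)
state=q1 head=2 tape=YYY[_]X__   (q1,_)→(q0,Y,→)
state=q0 head=3 tape=YYYY[X]__   (q0,X)→(q1,_,→)
state=q1 head=4 tape=YYYY_[_]_   (q1,_)→(q0,Y,→)
state=q0 head=5 tape=YYYY_Y[_]   (q0,_)→(q1,_,←)
state=q1 head=4 tape=YYYY_[Y]_
Cell 2 holds Y when M halts.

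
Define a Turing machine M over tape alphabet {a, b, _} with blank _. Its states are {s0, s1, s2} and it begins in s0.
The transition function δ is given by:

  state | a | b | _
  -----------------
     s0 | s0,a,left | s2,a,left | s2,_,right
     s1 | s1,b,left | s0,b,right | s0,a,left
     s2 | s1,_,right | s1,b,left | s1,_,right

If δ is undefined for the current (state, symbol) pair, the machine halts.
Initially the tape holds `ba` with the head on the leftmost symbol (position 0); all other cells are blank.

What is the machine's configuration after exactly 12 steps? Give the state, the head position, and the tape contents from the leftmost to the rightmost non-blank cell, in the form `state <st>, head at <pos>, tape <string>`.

state s0, head at -2, tape aba

state=s0 head=0 tape=__[b]a   (s0,b)→(s2,a,left)
state=s2 head=-1 tape=_[_]aa   (s2,_)→(s1,_,right)
state=s1 head=0 tape=__[a]a   (s1,a)→(s1,b,left)
state=s1 head=-1 tape=_[_]ba   (s1,_)→(s0,a,left)
state=s0 head=-2 tape=[_]aba   (s0,_)→(s2,_,right)
state=s2 head=-1 tape=_[a]ba   (s2,a)→(s1,_,right)
state=s1 head=0 tape=__[b]a   (s1,b)→(s0,b,right)
state=s0 head=1 tape=__b[a]   (s0,a)→(s0,a,left)
state=s0 head=0 tape=__[b]a   (s0,b)→(s2,a,left)
state=s2 head=-1 tape=_[_]aa   (s2,_)→(s1,_,right)
state=s1 head=0 tape=__[a]a   (s1,a)→(s1,b,left)
state=s1 head=-1 tape=_[_]ba   (s1,_)→(s0,a,left)
state=s0 head=-2 tape=[_]aba
After 12 steps: state s0, head at -2, tape aba.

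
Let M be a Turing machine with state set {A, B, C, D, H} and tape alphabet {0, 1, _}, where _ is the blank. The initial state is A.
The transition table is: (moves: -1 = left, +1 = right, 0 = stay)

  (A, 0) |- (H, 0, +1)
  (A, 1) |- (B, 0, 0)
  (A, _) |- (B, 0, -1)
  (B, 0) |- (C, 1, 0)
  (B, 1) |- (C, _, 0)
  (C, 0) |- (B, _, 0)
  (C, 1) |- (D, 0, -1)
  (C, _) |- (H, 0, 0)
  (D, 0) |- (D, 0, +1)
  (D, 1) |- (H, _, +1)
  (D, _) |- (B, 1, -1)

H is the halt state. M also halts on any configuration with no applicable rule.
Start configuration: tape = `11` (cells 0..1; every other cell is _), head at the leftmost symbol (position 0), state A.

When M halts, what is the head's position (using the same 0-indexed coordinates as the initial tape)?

-2

A | __[1]1   read 1 → write 0, move 0, go to B
B | __[0]1   read 0 → write 1, move 0, go to C
C | __[1]1   read 1 → write 0, move -1, go to D
D | _[_]01   read _ → write 1, move -1, go to B
B | [_]101
At halt the head is at cell -2.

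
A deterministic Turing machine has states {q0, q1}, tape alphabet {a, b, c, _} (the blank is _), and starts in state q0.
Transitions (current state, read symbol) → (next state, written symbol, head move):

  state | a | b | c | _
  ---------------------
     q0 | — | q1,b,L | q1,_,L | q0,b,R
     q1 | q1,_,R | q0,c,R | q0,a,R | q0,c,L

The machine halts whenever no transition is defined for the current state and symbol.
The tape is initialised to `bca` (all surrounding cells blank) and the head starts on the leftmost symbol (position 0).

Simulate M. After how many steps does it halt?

16

q0 | __[b]ca   read b → write b, move L, go to q1
q1 | _[_]bca   read _ → write c, move L, go to q0
q0 | [_]cbca   read _ → write b, move R, go to q0
q0 | b[c]bca   read c → write _, move L, go to q1
q1 | [b]_bca   read b → write c, move R, go to q0
q0 | c[_]bca   read _ → write b, move R, go to q0
q0 | cb[b]ca   read b → write b, move L, go to q1
q1 | c[b]bca   read b → write c, move R, go to q0
q0 | cc[b]ca   read b → write b, move L, go to q1
q1 | c[c]bca   read c → write a, move R, go to q0
q0 | ca[b]ca   read b → write b, move L, go to q1
q1 | c[a]bca   read a → write _, move R, go to q1
q1 | c_[b]ca   read b → write c, move R, go to q0
q0 | c_c[c]a   read c → write _, move L, go to q1
q1 | c_[c]_a   read c → write a, move R, go to q0
q0 | c_a[_]a   read _ → write b, move R, go to q0
q0 | c_ab[a]
M halts after 16 transitions.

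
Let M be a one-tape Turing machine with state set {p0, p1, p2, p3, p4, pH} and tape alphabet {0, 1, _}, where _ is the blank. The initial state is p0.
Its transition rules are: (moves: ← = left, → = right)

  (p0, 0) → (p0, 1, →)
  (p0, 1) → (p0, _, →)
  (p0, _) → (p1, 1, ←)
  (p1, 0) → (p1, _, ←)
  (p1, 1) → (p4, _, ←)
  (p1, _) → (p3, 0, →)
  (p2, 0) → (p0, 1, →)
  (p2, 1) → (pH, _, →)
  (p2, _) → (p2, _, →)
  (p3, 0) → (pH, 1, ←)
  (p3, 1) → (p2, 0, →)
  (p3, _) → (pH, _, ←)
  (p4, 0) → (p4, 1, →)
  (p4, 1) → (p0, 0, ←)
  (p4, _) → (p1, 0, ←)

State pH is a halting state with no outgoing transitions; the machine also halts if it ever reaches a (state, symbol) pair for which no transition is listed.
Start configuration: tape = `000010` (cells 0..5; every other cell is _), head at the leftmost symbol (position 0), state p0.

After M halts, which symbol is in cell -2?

0

state=p0 head=0 tape=__[0]00010_   (p0,0)→(p0,1,→)
state=p0 head=1 tape=__1[0]0010_   (p0,0)→(p0,1,→)
state=p0 head=2 tape=__11[0]010_   (p0,0)→(p0,1,→)
state=p0 head=3 tape=__111[0]10_   (p0,0)→(p0,1,→)
state=p0 head=4 tape=__1111[1]0_   (p0,1)→(p0,_,→)
state=p0 head=5 tape=__1111_[0]_   (p0,0)→(p0,1,→)
state=p0 head=6 tape=__1111_1[_]   (p0,_)→(p1,1,←)
state=p1 head=5 tape=__1111_[1]1   (p1,1)→(p4,_,←)
state=p4 head=4 tape=__1111[_]_1   (p4,_)→(p1,0,←)
state=p1 head=3 tape=__111[1]0_1   (p1,1)→(p4,_,←)
state=p4 head=2 tape=__11[1]_0_1   (p4,1)→(p0,0,←)
state=p0 head=1 tape=__1[1]0_0_1   (p0,1)→(p0,_,→)
state=p0 head=2 tape=__1_[0]_0_1   (p0,0)→(p0,1,→)
state=p0 head=3 tape=__1_1[_]0_1   (p0,_)→(p1,1,←)
state=p1 head=2 tape=__1_[1]10_1   (p1,1)→(p4,_,←)
state=p4 head=1 tape=__1[_]_10_1   (p4,_)→(p1,0,←)
state=p1 head=0 tape=__[1]0_10_1   (p1,1)→(p4,_,←)
state=p4 head=-1 tape=_[_]_0_10_1   (p4,_)→(p1,0,←)
state=p1 head=-2 tape=[_]0_0_10_1   (p1,_)→(p3,0,→)
state=p3 head=-1 tape=0[0]_0_10_1   (p3,0)→(pH,1,←)
state=pH head=-2 tape=[0]1_0_10_1
Cell -2 holds 0 when M halts.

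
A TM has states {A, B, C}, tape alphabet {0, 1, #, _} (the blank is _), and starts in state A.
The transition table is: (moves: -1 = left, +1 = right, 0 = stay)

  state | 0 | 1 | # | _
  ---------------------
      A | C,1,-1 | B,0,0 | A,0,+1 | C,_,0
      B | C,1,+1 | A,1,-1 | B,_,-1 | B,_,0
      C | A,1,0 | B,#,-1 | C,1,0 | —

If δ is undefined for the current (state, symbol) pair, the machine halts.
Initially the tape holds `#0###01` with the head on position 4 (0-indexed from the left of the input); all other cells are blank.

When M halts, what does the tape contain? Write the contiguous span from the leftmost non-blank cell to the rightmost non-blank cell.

A | _#0##[#]01   read # → write 0, move +1, go to A
A | _#0##0[0]1   read 0 → write 1, move -1, go to C
C | _#0##[0]11   read 0 → write 1, move 0, go to A
A | _#0##[1]11   read 1 → write 0, move 0, go to B
B | _#0##[0]11   read 0 → write 1, move +1, go to C
C | _#0##1[1]1   read 1 → write #, move -1, go to B
B | _#0##[1]#1   read 1 → write 1, move -1, go to A
A | _#0#[#]1#1   read # → write 0, move +1, go to A
A | _#0#0[1]#1   read 1 → write 0, move 0, go to B
B | _#0#0[0]#1   read 0 → write 1, move +1, go to C
C | _#0#01[#]1   read # → write 1, move 0, go to C
C | _#0#01[1]1   read 1 → write #, move -1, go to B
B | _#0#0[1]#1   read 1 → write 1, move -1, go to A
A | _#0#[0]1#1   read 0 → write 1, move -1, go to C
C | _#0[#]11#1   read # → write 1, move 0, go to C
C | _#0[1]11#1   read 1 → write #, move -1, go to B
B | _#[0]#11#1   read 0 → write 1, move +1, go to C
C | _#1[#]11#1   read # → write 1, move 0, go to C
C | _#1[1]11#1   read 1 → write #, move -1, go to B
B | _#[1]#11#1   read 1 → write 1, move -1, go to A
A | _[#]1#11#1   read # → write 0, move +1, go to A
A | _0[1]#11#1   read 1 → write 0, move 0, go to B
B | _0[0]#11#1   read 0 → write 1, move +1, go to C
C | _01[#]11#1   read # → write 1, move 0, go to C
C | _01[1]11#1   read 1 → write #, move -1, go to B
B | _0[1]#11#1   read 1 → write 1, move -1, go to A
A | _[0]1#11#1   read 0 → write 1, move -1, go to C
C | [_]11#11#1
The non-blank tape span at halt is 11#11#1.

11#11#1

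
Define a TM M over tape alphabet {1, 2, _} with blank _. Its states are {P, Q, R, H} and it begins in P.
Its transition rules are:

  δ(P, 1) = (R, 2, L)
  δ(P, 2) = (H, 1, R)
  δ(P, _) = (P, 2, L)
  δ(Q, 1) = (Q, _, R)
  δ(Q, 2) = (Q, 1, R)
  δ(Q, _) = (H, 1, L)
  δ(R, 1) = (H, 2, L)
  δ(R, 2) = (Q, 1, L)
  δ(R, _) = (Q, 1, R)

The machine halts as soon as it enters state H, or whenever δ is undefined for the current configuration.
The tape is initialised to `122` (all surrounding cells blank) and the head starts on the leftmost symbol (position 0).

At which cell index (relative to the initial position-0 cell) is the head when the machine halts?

2

state=P head=0 tape=_[1]22_   (P,1)→(R,2,L)
state=R head=-1 tape=[_]222_   (R,_)→(Q,1,R)
state=Q head=0 tape=1[2]22_   (Q,2)→(Q,1,R)
state=Q head=1 tape=11[2]2_   (Q,2)→(Q,1,R)
state=Q head=2 tape=111[2]_   (Q,2)→(Q,1,R)
state=Q head=3 tape=1111[_]   (Q,_)→(H,1,L)
state=H head=2 tape=111[1]1
At halt the head is at cell 2.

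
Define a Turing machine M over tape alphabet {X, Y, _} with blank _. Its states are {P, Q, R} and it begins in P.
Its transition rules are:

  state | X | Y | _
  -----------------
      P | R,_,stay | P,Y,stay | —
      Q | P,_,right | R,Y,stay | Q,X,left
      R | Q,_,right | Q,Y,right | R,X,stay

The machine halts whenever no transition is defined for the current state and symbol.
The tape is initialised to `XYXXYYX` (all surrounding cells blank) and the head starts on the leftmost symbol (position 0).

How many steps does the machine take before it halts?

14

state=P head=0 tape=[X]YXXYYX_   (P,X)→(R,_,stay)
state=R head=0 tape=[_]YXXYYX_   (R,_)→(R,X,stay)
state=R head=0 tape=[X]YXXYYX_   (R,X)→(Q,_,right)
state=Q head=1 tape=_[Y]XXYYX_   (Q,Y)→(R,Y,stay)
state=R head=1 tape=_[Y]XXYYX_   (R,Y)→(Q,Y,right)
state=Q head=2 tape=_Y[X]XYYX_   (Q,X)→(P,_,right)
state=P head=3 tape=_Y_[X]YYX_   (P,X)→(R,_,stay)
state=R head=3 tape=_Y_[_]YYX_   (R,_)→(R,X,stay)
state=R head=3 tape=_Y_[X]YYX_   (R,X)→(Q,_,right)
state=Q head=4 tape=_Y__[Y]YX_   (Q,Y)→(R,Y,stay)
state=R head=4 tape=_Y__[Y]YX_   (R,Y)→(Q,Y,right)
state=Q head=5 tape=_Y__Y[Y]X_   (Q,Y)→(R,Y,stay)
state=R head=5 tape=_Y__Y[Y]X_   (R,Y)→(Q,Y,right)
state=Q head=6 tape=_Y__YY[X]_   (Q,X)→(P,_,right)
state=P head=7 tape=_Y__YY_[_]
M halts after 14 transitions.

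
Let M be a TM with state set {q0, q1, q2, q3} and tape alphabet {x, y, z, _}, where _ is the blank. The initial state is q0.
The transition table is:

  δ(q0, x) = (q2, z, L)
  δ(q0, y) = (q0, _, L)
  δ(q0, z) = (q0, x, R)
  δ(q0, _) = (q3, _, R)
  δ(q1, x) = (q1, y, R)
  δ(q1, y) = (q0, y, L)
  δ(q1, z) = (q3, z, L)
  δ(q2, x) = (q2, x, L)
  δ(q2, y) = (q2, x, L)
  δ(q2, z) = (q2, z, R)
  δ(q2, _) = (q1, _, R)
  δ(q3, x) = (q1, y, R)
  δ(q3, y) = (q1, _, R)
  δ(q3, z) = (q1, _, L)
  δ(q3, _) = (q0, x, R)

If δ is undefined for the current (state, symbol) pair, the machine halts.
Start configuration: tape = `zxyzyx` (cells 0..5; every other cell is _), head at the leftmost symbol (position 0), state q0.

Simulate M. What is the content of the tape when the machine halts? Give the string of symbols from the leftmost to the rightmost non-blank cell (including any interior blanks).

xx__yx

state=q0 head=0 tape=_[z]xyzyx   (q0,z)→(q0,x,R)
state=q0 head=1 tape=_x[x]yzyx   (q0,x)→(q2,z,L)
state=q2 head=0 tape=_[x]zyzyx   (q2,x)→(q2,x,L)
state=q2 head=-1 tape=[_]xzyzyx   (q2,_)→(q1,_,R)
state=q1 head=0 tape=_[x]zyzyx   (q1,x)→(q1,y,R)
state=q1 head=1 tape=_y[z]yzyx   (q1,z)→(q3,z,L)
state=q3 head=0 tape=_[y]zyzyx   (q3,y)→(q1,_,R)
state=q1 head=1 tape=__[z]yzyx   (q1,z)→(q3,z,L)
state=q3 head=0 tape=_[_]zyzyx   (q3,_)→(q0,x,R)
state=q0 head=1 tape=_x[z]yzyx   (q0,z)→(q0,x,R)
state=q0 head=2 tape=_xx[y]zyx   (q0,y)→(q0,_,L)
state=q0 head=1 tape=_x[x]_zyx   (q0,x)→(q2,z,L)
state=q2 head=0 tape=_[x]z_zyx   (q2,x)→(q2,x,L)
state=q2 head=-1 tape=[_]xz_zyx   (q2,_)→(q1,_,R)
state=q1 head=0 tape=_[x]z_zyx   (q1,x)→(q1,y,R)
state=q1 head=1 tape=_y[z]_zyx   (q1,z)→(q3,z,L)
state=q3 head=0 tape=_[y]z_zyx   (q3,y)→(q1,_,R)
state=q1 head=1 tape=__[z]_zyx   (q1,z)→(q3,z,L)
state=q3 head=0 tape=_[_]z_zyx   (q3,_)→(q0,x,R)
state=q0 head=1 tape=_x[z]_zyx   (q0,z)→(q0,x,R)
state=q0 head=2 tape=_xx[_]zyx   (q0,_)→(q3,_,R)
state=q3 head=3 tape=_xx_[z]yx   (q3,z)→(q1,_,L)
state=q1 head=2 tape=_xx[_]_yx
The non-blank tape span at halt is xx__yx.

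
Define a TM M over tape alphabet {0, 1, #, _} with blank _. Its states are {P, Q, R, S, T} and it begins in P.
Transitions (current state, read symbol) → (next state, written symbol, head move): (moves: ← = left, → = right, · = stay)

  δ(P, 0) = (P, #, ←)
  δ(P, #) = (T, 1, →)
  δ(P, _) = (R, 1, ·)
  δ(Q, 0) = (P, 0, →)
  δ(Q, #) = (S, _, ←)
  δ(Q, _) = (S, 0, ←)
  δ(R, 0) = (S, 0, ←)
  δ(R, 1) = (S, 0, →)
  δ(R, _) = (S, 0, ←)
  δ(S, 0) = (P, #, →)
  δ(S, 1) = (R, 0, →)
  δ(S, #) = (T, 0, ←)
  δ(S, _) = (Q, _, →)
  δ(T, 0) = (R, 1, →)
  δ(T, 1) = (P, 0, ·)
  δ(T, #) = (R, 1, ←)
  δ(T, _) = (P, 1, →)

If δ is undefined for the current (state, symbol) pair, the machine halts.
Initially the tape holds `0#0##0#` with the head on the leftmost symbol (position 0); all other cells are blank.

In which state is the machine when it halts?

state=P head=0 tape=_[0]#0##0#   (P,0)→(P,#,←)
state=P head=-1 tape=[_]##0##0#   (P,_)→(R,1,·)
state=R head=-1 tape=[1]##0##0#   (R,1)→(S,0,→)
state=S head=0 tape=0[#]#0##0#   (S,#)→(T,0,←)
state=T head=-1 tape=[0]0#0##0#   (T,0)→(R,1,→)
state=R head=0 tape=1[0]#0##0#   (R,0)→(S,0,←)
state=S head=-1 tape=[1]0#0##0#   (S,1)→(R,0,→)
state=R head=0 tape=0[0]#0##0#   (R,0)→(S,0,←)
state=S head=-1 tape=[0]0#0##0#   (S,0)→(P,#,→)
state=P head=0 tape=#[0]#0##0#   (P,0)→(P,#,←)
state=P head=-1 tape=[#]##0##0#   (P,#)→(T,1,→)
state=T head=0 tape=1[#]#0##0#   (T,#)→(R,1,←)
state=R head=-1 tape=[1]1#0##0#   (R,1)→(S,0,→)
state=S head=0 tape=0[1]#0##0#   (S,1)→(R,0,→)
state=R head=1 tape=00[#]0##0#
No transition is defined for (R, #); M halts in state R.

R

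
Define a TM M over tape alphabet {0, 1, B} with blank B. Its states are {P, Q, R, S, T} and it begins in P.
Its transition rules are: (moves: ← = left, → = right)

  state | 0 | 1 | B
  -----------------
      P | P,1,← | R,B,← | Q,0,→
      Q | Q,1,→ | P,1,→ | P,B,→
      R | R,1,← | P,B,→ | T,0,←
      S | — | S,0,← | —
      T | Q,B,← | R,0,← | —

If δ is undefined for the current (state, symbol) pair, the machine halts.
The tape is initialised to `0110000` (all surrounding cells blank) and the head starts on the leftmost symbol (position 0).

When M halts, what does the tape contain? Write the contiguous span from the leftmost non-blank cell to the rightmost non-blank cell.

0100BB100

state=P head=0 tape=BBB[0]110000   (P,0)→(P,1,←)
state=P head=-1 tape=BB[B]1110000   (P,B)→(Q,0,→)
state=Q head=0 tape=BB0[1]110000   (Q,1)→(P,1,→)
state=P head=1 tape=BB01[1]10000   (P,1)→(R,B,←)
state=R head=0 tape=BB0[1]B10000   (R,1)→(P,B,→)
state=P head=1 tape=BB0B[B]10000   (P,B)→(Q,0,→)
state=Q head=2 tape=BB0B0[1]0000   (Q,1)→(P,1,→)
state=P head=3 tape=BB0B01[0]000   (P,0)→(P,1,←)
state=P head=2 tape=BB0B0[1]1000   (P,1)→(R,B,←)
state=R head=1 tape=BB0B[0]B1000   (R,0)→(R,1,←)
state=R head=0 tape=BB0[B]1B1000   (R,B)→(T,0,←)
state=T head=-1 tape=BB[0]01B1000   (T,0)→(Q,B,←)
state=Q head=-2 tape=B[B]B01B1000   (Q,B)→(P,B,→)
state=P head=-1 tape=BB[B]01B1000   (P,B)→(Q,0,→)
state=Q head=0 tape=BB0[0]1B1000   (Q,0)→(Q,1,→)
state=Q head=1 tape=BB01[1]B1000   (Q,1)→(P,1,→)
state=P head=2 tape=BB011[B]1000   (P,B)→(Q,0,→)
state=Q head=3 tape=BB0110[1]000   (Q,1)→(P,1,→)
state=P head=4 tape=BB01101[0]00   (P,0)→(P,1,←)
state=P head=3 tape=BB0110[1]100   (P,1)→(R,B,←)
state=R head=2 tape=BB011[0]B100   (R,0)→(R,1,←)
state=R head=1 tape=BB01[1]1B100   (R,1)→(P,B,→)
state=P head=2 tape=BB01B[1]B100   (P,1)→(R,B,←)
state=R head=1 tape=BB01[B]BB100   (R,B)→(T,0,←)
state=T head=0 tape=BB0[1]0BB100   (T,1)→(R,0,←)
state=R head=-1 tape=BB[0]00BB100   (R,0)→(R,1,←)
state=R head=-2 tape=B[B]100BB100   (R,B)→(T,0,←)
state=T head=-3 tape=[B]0100BB100
The non-blank tape span at halt is 0100BB100.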